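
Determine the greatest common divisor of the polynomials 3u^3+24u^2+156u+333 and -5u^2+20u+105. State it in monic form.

u+3

Euclidean algorithm in ℚ[u]:
  3u^3+24u^2+156u+333 = (-(3/5)u-36/5)(-5u^2+20u+105) + (363u+1089)
  -5u^2+20u+105 = (-(5/363)u+35/363)(363u+1089) + (0)
Last nonzero remainder: 363u+1089. Dividing through by 363 gives the monic gcd u+3.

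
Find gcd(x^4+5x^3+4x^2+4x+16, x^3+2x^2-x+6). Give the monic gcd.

Apply the Euclidean algorithm:
  x^4+5x^3+4x^2+4x+16 = (x+3)(x^3+2x^2-x+6) + (-x^2+x-2)
  x^3+2x^2-x+6 = (-x-3)(-x^2+x-2) + (0)
Last nonzero remainder: -x^2+x-2. Dividing through by -1 gives the monic gcd x^2-x+2.

x^2-x+2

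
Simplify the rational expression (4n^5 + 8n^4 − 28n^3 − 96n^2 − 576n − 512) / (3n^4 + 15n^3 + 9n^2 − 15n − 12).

Euclidean algorithm in ℚ[n]:
  4n^5 + 8n^4 − 28n^3 − 96n^2 − 576n − 512 = ((4/3)n − 4)(3n^4 + 15n^3 + 9n^2 − 15n − 12) + (20n^3 − 40n^2 − 620n − 560)
  3n^4 + 15n^3 + 9n^2 − 15n − 12 = ((3/20)n + 21/20)(20n^3 − 40n^2 − 620n − 560) + (144n^2 + 720n + 576)
  20n^3 − 40n^2 − 620n − 560 = ((5/36)n − 35/36)(144n^2 + 720n + 576) + (0)
Last nonzero remainder: 144n^2 + 720n + 576. Dividing through by 144 gives the monic gcd n^2 + 5n + 4.
Cancel n^2 + 5n + 4 from numerator and denominator to get the reduced form.

(4n^3 − 12n^2 + 16n − 128)/(3n^2 − 3)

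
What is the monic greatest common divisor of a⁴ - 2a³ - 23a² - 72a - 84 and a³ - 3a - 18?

Apply the Euclidean algorithm:
  a⁴ - 2a³ - 23a² - 72a - 84 = (a - 2)(a³ - 3a - 18) + (-20a² - 60a - 120)
  a³ - 3a - 18 = (-(1/20)a + 3/20)(-20a² - 60a - 120) + (0)
Last nonzero remainder: -20a² - 60a - 120. Dividing through by -20 gives the monic gcd a² + 3a + 6.

a² + 3a + 6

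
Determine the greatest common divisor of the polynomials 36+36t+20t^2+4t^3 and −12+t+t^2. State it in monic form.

By polynomial division,
  4t^3+20t^2+36t+36 = (4t+16)(t^2+t−12) + (68t+228)
  t^2+t−12 = ((1/68)t−10/289)(68t+228) + (−1188/289)
  68t+228 = (−(4913/297)t−5491/99)(−1188/289) + (0)
The last nonzero remainder is the constant −1188/289, so the polynomials are coprime and gcd = 1.

1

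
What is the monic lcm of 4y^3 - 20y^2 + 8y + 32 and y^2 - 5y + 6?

Euclidean algorithm in ℚ[y]:
  4y^3 - 20y^2 + 8y + 32 = (4y)(y^2 - 5y + 6) + (-16y + 32)
  y^2 - 5y + 6 = (-(1/16)y + 3/16)(-16y + 32) + (0)
Last nonzero remainder: -16y + 32. Dividing through by -16 gives the monic gcd y - 2.
Then lcm(f, g) = f·g / gcd(f, g); expanding and making the result monic gives the answer.

y^4 - 8y^3 + 17y^2 + 2y - 24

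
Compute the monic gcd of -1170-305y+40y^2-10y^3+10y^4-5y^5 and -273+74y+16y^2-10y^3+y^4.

13-6y+y^2

By polynomial division,
  -5y^5+10y^4-10y^3+40y^2-305y-1170 = (-5y-40)(y^4-10y^3+16y^2+74y-273) + (-330y^3+1050y^2+1290y-12090)
  y^4-10y^3+16y^2+74y-273 = (-(1/330)y+5/242)(-330y^3+1050y^2+1290y-12090) + (-(216/121)y^2+(1296/121)y-2808/121)
  -330y^3+1050y^2+1290y-12090 = ((6655/36)y+18755/36)(-(216/121)y^2+(1296/121)y-2808/121) + (0)
Last nonzero remainder: -(216/121)y^2+(1296/121)y-2808/121. Dividing through by -216/121 gives the monic gcd y^2-6y+13.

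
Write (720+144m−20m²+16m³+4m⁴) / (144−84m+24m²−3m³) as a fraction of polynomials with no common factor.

(−60−32m−4m²)/(−12+3m)

Apply the Euclidean algorithm:
  4m⁴+16m³−20m²+144m+720 = (−(4/3)m−16)(−3m³+24m²−84m+144) + (252m²−1008m+3024)
  −3m³+24m²−84m+144 = (−(1/84)m+1/21)(252m²−1008m+3024) + (0)
Last nonzero remainder: 252m²−1008m+3024. Dividing through by 252 gives the monic gcd m²−4m+12.
Cancel m²−4m+12 from numerator and denominator to get the reduced form.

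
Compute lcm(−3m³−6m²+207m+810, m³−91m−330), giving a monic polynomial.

m⁴−9m³−91m²+489m+2970

By polynomial division,
  −3m³−6m²+207m+810 = (−3)(m³−91m−330) + (−6m²−66m−180)
  m³−91m−330 = (−(1/6)m+11/6)(−6m²−66m−180) + (0)
Last nonzero remainder: −6m²−66m−180. Dividing through by −6 gives the monic gcd m²+11m+30.
Then lcm(f, g) = f·g / gcd(f, g); expanding and making the result monic gives the answer.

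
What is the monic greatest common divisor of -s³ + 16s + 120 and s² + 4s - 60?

s - 6

Apply the Euclidean algorithm:
  -s³ + 16s + 120 = (-s + 4)(s² + 4s - 60) + (-60s + 360)
  s² + 4s - 60 = (-(1/60)s - 1/6)(-60s + 360) + (0)
Last nonzero remainder: -60s + 360. Dividing through by -60 gives the monic gcd s - 6.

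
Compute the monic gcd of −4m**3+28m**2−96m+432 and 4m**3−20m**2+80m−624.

By polynomial division,
  −4m**3+28m**2−96m+432 = (−1)(4m**3−20m**2+80m−624) + (8m**2−16m−192)
  4m**3−20m**2+80m−624 = ((1/2)m−3/2)(8m**2−16m−192) + (152m−912)
  8m**2−16m−192 = ((1/19)m+4/19)(152m−912) + (0)
Last nonzero remainder: 152m−912. Dividing through by 152 gives the monic gcd m−6.

m−6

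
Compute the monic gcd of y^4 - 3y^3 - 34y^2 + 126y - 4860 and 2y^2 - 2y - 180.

By polynomial division,
  y^4 - 3y^3 - 34y^2 + 126y - 4860 = ((1/2)y^2 - y + 27)(2y^2 - 2y - 180) + (0)
Last nonzero remainder: 2y^2 - 2y - 180. Dividing through by 2 gives the monic gcd y^2 - y - 90.

y^2 - y - 90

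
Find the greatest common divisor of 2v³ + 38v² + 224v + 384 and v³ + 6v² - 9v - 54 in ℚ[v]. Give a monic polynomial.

Apply the Euclidean algorithm:
  2v³ + 38v² + 224v + 384 = (2)(v³ + 6v² - 9v - 54) + (26v² + 242v + 492)
  v³ + 6v² - 9v - 54 = ((1/26)v - 43/338)(26v² + 242v + 492) + ((484/169)v + 1452/169)
  26v² + 242v + 492 = ((2197/242)v + 6929/121)((484/169)v + 1452/169) + (0)
Last nonzero remainder: (484/169)v + 1452/169. Dividing through by 484/169 gives the monic gcd v + 3.

v + 3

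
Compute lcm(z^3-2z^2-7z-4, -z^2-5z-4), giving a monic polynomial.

z^4+2z^3-15z^2-32z-16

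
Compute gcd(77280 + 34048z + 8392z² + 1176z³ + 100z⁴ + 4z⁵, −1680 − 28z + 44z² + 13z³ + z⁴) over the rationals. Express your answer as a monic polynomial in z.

Euclidean algorithm in ℚ[z]:
  4z⁵ + 100z⁴ + 1176z³ + 8392z² + 34048z + 77280 = (4z + 48)(z⁴ + 13z³ + 44z² − 28z − 1680) + (376z³ + 6392z² + 42112z + 157920)
  z⁴ + 13z³ + 44z² − 28z − 1680 = ((1/376)z − 1/94)(376z³ + 6392z² + 42112z + 157920) + (0)
Last nonzero remainder: 376z³ + 6392z² + 42112z + 157920. Dividing through by 376 gives the monic gcd z³ + 17z² + 112z + 420.

420 + 112z + 17z² + z³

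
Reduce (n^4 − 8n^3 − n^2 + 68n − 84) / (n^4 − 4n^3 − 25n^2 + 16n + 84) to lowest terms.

(n − 2)/(n + 2)

Euclidean algorithm in ℚ[n]:
  n^4 − 8n^3 − n^2 + 68n − 84 = (n^4 − 4n^3 − 25n^2 + 16n + 84) + (−4n^3 + 24n^2 + 52n − 168)
  n^4 − 4n^3 − 25n^2 + 16n + 84 = (−(1/4)n − 1/2)(−4n^3 + 24n^2 + 52n − 168) + (0)
Last nonzero remainder: −4n^3 + 24n^2 + 52n − 168. Dividing through by −4 gives the monic gcd n^3 − 6n^2 − 13n + 42.
Cancel n^3 − 6n^2 − 13n + 42 from numerator and denominator to get the reduced form.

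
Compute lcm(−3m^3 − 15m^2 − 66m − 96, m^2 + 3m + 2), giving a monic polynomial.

m^4 + 6m^3 + 27m^2 + 54m + 32

By polynomial division,
  −3m^3 − 15m^2 − 66m − 96 = (−3m − 6)(m^2 + 3m + 2) + (−42m − 84)
  m^2 + 3m + 2 = (−(1/42)m − 1/42)(−42m − 84) + (0)
Last nonzero remainder: −42m − 84. Dividing through by −42 gives the monic gcd m + 2.
Then lcm(f, g) = f·g / gcd(f, g); expanding and making the result monic gives the answer.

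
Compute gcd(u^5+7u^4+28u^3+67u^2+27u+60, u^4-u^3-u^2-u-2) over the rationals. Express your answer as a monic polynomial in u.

Repeated division with remainder:
  u^5+7u^4+28u^3+67u^2+27u+60 = (u+8)(u^4-u^3-u^2-u-2) + (37u^3+76u^2+37u+76)
  u^4-u^3-u^2-u-2 = ((1/37)u-113/1369)(37u^3+76u^2+37u+76) + ((5850/1369)u^2+5850/1369)
  37u^3+76u^2+37u+76 = ((50653/5850)u+52022/2925)((5850/1369)u^2+5850/1369) + (0)
Last nonzero remainder: (5850/1369)u^2+5850/1369. Dividing through by 5850/1369 gives the monic gcd u^2+1.

u^2+1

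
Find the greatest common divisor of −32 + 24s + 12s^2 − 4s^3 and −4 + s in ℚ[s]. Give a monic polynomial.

−4 + s

Euclidean algorithm in ℚ[s]:
  −4s^3 + 12s^2 + 24s − 32 = (−4s^2 − 4s + 8)(s − 4) + (0)
The last nonzero remainder s − 4 is already monic.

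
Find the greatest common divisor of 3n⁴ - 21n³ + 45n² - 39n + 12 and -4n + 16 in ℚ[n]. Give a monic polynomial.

Euclidean algorithm in ℚ[n]:
  3n⁴ - 21n³ + 45n² - 39n + 12 = (-(3/4)n³ + (9/4)n² - (9/4)n + 3/4)(-4n + 16) + (0)
Last nonzero remainder: -4n + 16. Dividing through by -4 gives the monic gcd n - 4.

n - 4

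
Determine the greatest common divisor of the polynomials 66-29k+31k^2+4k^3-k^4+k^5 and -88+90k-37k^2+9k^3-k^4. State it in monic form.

11-3k+k^2

Euclidean algorithm in ℚ[k]:
  k^5-k^4+4k^3+31k^2-29k+66 = (-k-8)(-k^4+9k^3-37k^2+90k-88) + (39k^3-175k^2+603k-638)
  -k^4+9k^3-37k^2+90k-88 = (-(1/39)k+176/1521)(39k^3-175k^2+603k-638) + (-(1960/1521)k^2+(1960/507)k-21560/1521)
  39k^3-175k^2+603k-638 = (-(59319/1960)k+44109/980)(-(1960/1521)k^2+(1960/507)k-21560/1521) + (0)
Last nonzero remainder: -(1960/1521)k^2+(1960/507)k-21560/1521. Dividing through by -1960/1521 gives the monic gcd k^2-3k+11.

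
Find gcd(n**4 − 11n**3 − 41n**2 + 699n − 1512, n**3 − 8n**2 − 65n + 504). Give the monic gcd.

n**3 − 8n**2 − 65n + 504

Euclidean algorithm in ℚ[n]:
  n**4 − 11n**3 − 41n**2 + 699n − 1512 = (n − 3)(n**3 − 8n**2 − 65n + 504) + (0)
The last nonzero remainder n**3 − 8n**2 − 65n + 504 is already monic.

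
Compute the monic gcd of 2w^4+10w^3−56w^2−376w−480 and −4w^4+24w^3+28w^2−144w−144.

w^2−4w−12

By polynomial division,
  2w^4+10w^3−56w^2−376w−480 = (−1/2)(−4w^4+24w^3+28w^2−144w−144) + (22w^3−42w^2−448w−552)
  −4w^4+24w^3+28w^2−144w−144 = (−(2/11)w+90/121)(22w^3−42w^2−448w−552) + (−(2688/121)w^2+(10752/121)w+32256/121)
  22w^3−42w^2−448w−552 = (−(1331/1344)w−2783/1344)(−(2688/121)w^2+(10752/121)w+32256/121) + (0)
Last nonzero remainder: −(2688/121)w^2+(10752/121)w+32256/121. Dividing through by −2688/121 gives the monic gcd w^2−4w−12.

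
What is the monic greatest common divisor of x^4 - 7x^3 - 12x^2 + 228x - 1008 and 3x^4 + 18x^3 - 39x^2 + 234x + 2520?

x^2 - 6x + 24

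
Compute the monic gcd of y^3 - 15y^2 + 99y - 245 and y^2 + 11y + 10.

By polynomial division,
  y^3 - 15y^2 + 99y - 245 = (y - 26)(y^2 + 11y + 10) + (375y + 15)
  y^2 + 11y + 10 = ((1/375)y + 274/9375)(375y + 15) + (5976/625)
  375y + 15 = ((78125/1992)y + 3125/1992)(5976/625) + (0)
The last nonzero remainder is the constant 5976/625, so the polynomials are coprime and gcd = 1.

1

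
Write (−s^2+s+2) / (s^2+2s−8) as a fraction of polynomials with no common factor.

(−s−1)/(s+4)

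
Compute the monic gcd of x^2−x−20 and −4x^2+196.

1

By polynomial division,
  x^2−x−20 = (−1/4)(−4x^2+196) + (−x+29)
  −4x^2+196 = (4x+116)(−x+29) + (−3168)
  −x+29 = ((1/3168)x−29/3168)(−3168) + (0)
The last nonzero remainder is the constant −3168, so the polynomials are coprime and gcd = 1.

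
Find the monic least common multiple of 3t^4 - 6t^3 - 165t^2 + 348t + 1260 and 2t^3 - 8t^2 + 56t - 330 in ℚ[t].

t^6 - t^5 - 24t^4 - 5t^3 - 1279t^2 + 4248t + 13860

Apply the Euclidean algorithm:
  3t^4 - 6t^3 - 165t^2 + 348t + 1260 = ((3/2)t + 3)(2t^3 - 8t^2 + 56t - 330) + (-225t^2 + 675t + 2250)
  2t^3 - 8t^2 + 56t - 330 = (-(2/225)t + 2/225)(-225t^2 + 675t + 2250) + (70t - 350)
  -225t^2 + 675t + 2250 = (-(45/14)t - 45/7)(70t - 350) + (0)
Last nonzero remainder: 70t - 350. Dividing through by 70 gives the monic gcd t - 5.
Then lcm(f, g) = f·g / gcd(f, g); expanding and making the result monic gives the answer.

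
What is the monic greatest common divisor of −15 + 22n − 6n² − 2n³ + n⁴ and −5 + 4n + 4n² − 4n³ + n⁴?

−5 + 9n − 5n² + n³

Apply the Euclidean algorithm:
  n⁴ − 2n³ − 6n² + 22n − 15 = (n⁴ − 4n³ + 4n² + 4n − 5) + (2n³ − 10n² + 18n − 10)
  n⁴ − 4n³ + 4n² + 4n − 5 = ((1/2)n + 1/2)(2n³ − 10n² + 18n − 10) + (0)
Last nonzero remainder: 2n³ − 10n² + 18n − 10. Dividing through by 2 gives the monic gcd n³ − 5n² + 9n − 5.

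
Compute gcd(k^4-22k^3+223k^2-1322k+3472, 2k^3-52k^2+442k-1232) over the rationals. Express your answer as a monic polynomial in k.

Apply the Euclidean algorithm:
  k^4-22k^3+223k^2-1322k+3472 = ((1/2)k+2)(2k^3-52k^2+442k-1232) + (106k^2-1590k+5936)
  2k^3-52k^2+442k-1232 = ((1/53)k-11/53)(106k^2-1590k+5936) + (0)
Last nonzero remainder: 106k^2-1590k+5936. Dividing through by 106 gives the monic gcd k^2-15k+56.

k^2-15k+56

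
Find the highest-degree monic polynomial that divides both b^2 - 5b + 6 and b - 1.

1

Repeated division with remainder:
  b^2 - 5b + 6 = (b - 4)(b - 1) + (2)
  b - 1 = ((1/2)b - 1/2)(2) + (0)
The last nonzero remainder is the constant 2, so the polynomials are coprime and gcd = 1.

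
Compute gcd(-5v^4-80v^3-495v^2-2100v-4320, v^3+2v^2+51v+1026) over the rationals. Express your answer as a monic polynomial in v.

Repeated division with remainder:
  -5v^4-80v^3-495v^2-2100v-4320 = (-5v-70)(v^3+2v^2+51v+1026) + (-100v^2+6600v+67500)
  v^3+2v^2+51v+1026 = (-(1/100)v-17/25)(-100v^2+6600v+67500) + (5214v+46926)
  -100v^2+6600v+67500 = (-(50/2607)v+1250/869)(5214v+46926) + (0)
Last nonzero remainder: 5214v+46926. Dividing through by 5214 gives the monic gcd v+9.

v+9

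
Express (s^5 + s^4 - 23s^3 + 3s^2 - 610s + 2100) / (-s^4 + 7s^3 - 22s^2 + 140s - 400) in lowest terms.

(-s^2 - 4s + 21)/(s - 4)

Apply the Euclidean algorithm:
  s^5 + s^4 - 23s^3 + 3s^2 - 610s + 2100 = (-s - 8)(-s^4 + 7s^3 - 22s^2 + 140s - 400) + (11s^3 - 33s^2 + 110s - 1100)
  -s^4 + 7s^3 - 22s^2 + 140s - 400 = (-(1/11)s + 4/11)(11s^3 - 33s^2 + 110s - 1100) + (0)
Last nonzero remainder: 11s^3 - 33s^2 + 110s - 1100. Dividing through by 11 gives the monic gcd s^3 - 3s^2 + 10s - 100.
Cancel s^3 - 3s^2 + 10s - 100 from numerator and denominator to get the reduced form.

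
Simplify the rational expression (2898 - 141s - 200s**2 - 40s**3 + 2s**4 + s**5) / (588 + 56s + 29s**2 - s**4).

(69 - 5s - 3s**2 - s**3)/(14 + s + s**2)

By polynomial division,
  s**5 + 2s**4 - 40s**3 - 200s**2 - 141s + 2898 = (-s - 2)(-s**4 + 29s**2 + 56s + 588) + (-11s**3 - 86s**2 + 559s + 4074)
  -s**4 + 29s**2 + 56s + 588 = ((1/11)s - 86/121)(-11s**3 - 86s**2 + 559s + 4074) + (-(10036/121)s**2 + (10036/121)s + 421512/121)
  -11s**3 - 86s**2 + 559s + 4074 = ((1331/10036)s + 11737/10036)(-(10036/121)s**2 + (10036/121)s + 421512/121) + (0)
Last nonzero remainder: -(10036/121)s**2 + (10036/121)s + 421512/121. Dividing through by -10036/121 gives the monic gcd s**2 - s - 42.
Cancel s**2 - s - 42 from numerator and denominator to get the reduced form.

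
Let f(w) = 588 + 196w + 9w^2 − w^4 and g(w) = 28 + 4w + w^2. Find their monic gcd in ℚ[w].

28 + 4w + w^2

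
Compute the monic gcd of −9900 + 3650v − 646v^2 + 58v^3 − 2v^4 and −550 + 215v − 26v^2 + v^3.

Repeated division with remainder:
  −2v^4 + 58v^3 − 646v^2 + 3650v − 9900 = (−2v + 6)(v^3 − 26v^2 + 215v − 550) + (−60v^2 + 1260v − 6600)
  v^3 − 26v^2 + 215v − 550 = (−(1/60)v + 1/12)(−60v^2 + 1260v − 6600) + (0)
Last nonzero remainder: −60v^2 + 1260v − 6600. Dividing through by −60 gives the monic gcd v^2 − 21v + 110.

110 − 21v + v^2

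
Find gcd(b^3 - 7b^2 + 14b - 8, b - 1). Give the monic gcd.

b - 1

Euclidean algorithm in ℚ[b]:
  b^3 - 7b^2 + 14b - 8 = (b^2 - 6b + 8)(b - 1) + (0)
The last nonzero remainder b - 1 is already monic.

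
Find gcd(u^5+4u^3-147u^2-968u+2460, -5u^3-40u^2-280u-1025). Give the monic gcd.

By polynomial division,
  u^5+4u^3-147u^2-968u+2460 = (-(1/5)u^2+(8/5)u-12/5)(-5u^3-40u^2-280u-1025) + (0)
Last nonzero remainder: -5u^3-40u^2-280u-1025. Dividing through by -5 gives the monic gcd u^3+8u^2+56u+205.

u^3+8u^2+56u+205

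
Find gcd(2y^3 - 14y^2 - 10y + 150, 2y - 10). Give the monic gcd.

Repeated division with remainder:
  2y^3 - 14y^2 - 10y + 150 = (y^2 - 2y - 15)(2y - 10) + (0)
Last nonzero remainder: 2y - 10. Dividing through by 2 gives the monic gcd y - 5.

y - 5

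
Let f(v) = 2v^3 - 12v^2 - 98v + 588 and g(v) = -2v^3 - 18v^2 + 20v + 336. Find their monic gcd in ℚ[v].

Apply the Euclidean algorithm:
  2v^3 - 12v^2 - 98v + 588 = (-1)(-2v^3 - 18v^2 + 20v + 336) + (-30v^2 - 78v + 924)
  -2v^3 - 18v^2 + 20v + 336 = ((1/15)v + 32/75)(-30v^2 - 78v + 924) + (-(208/25)v - 1456/25)
  -30v^2 - 78v + 924 = ((375/104)v - 825/52)(-(208/25)v - 1456/25) + (0)
Last nonzero remainder: -(208/25)v - 1456/25. Dividing through by -208/25 gives the monic gcd v + 7.

v + 7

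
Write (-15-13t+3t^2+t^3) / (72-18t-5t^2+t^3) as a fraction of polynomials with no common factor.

Repeated division with remainder:
  t^3+3t^2-13t-15 = (t^3-5t^2-18t+72) + (8t^2+5t-87)
  t^3-5t^2-18t+72 = ((1/8)t-45/64)(8t^2+5t-87) + (-(231/64)t+693/64)
  8t^2+5t-87 = (-(512/231)t-1856/231)(-(231/64)t+693/64) + (0)
Last nonzero remainder: -(231/64)t+693/64. Dividing through by -231/64 gives the monic gcd t-3.
Cancel t-3 from numerator and denominator to get the reduced form.

(5+6t+t^2)/(-24-2t+t^2)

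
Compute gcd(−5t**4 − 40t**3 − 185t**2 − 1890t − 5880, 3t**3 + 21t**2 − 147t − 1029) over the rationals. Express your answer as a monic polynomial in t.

By polynomial division,
  −5t**4 − 40t**3 − 185t**2 − 1890t − 5880 = (−(5/3)t − 5/3)(3t**3 + 21t**2 − 147t − 1029) + (−395t**2 − 3850t − 7595)
  3t**3 + 21t**2 − 147t − 1029 = (−(3/395)t + 651/31205)(−395t**2 − 3850t − 7595) + (−(776160/6241)t − 5433120/6241)
  −395t**2 − 3850t − 7595 = ((493039/155232)t + 193471/22176)(−(776160/6241)t − 5433120/6241) + (0)
Last nonzero remainder: −(776160/6241)t − 5433120/6241. Dividing through by −776160/6241 gives the monic gcd t + 7.

t + 7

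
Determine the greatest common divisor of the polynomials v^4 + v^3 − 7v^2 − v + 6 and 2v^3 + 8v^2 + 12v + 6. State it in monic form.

v + 1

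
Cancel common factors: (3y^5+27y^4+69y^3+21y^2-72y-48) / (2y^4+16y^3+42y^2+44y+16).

Euclidean algorithm in ℚ[y]:
  3y^5+27y^4+69y^3+21y^2-72y-48 = ((3/2)y+3/2)(2y^4+16y^3+42y^2+44y+16) + (-18y^3-108y^2-162y-72)
  2y^4+16y^3+42y^2+44y+16 = (-(1/9)y-2/9)(-18y^3-108y^2-162y-72) + (0)
Last nonzero remainder: -18y^3-108y^2-162y-72. Dividing through by -18 gives the monic gcd y^3+6y^2+9y+4.
Cancel y^3+6y^2+9y+4 from numerator and denominator to get the reduced form.

(3y^2+9y-12)/(2y+4)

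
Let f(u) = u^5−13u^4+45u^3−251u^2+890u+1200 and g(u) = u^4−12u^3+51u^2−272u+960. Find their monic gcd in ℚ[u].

By polynomial division,
  u^5−13u^4+45u^3−251u^2+890u+1200 = (u−1)(u^4−12u^3+51u^2−272u+960) + (−18u^3+72u^2−342u+2160)
  u^4−12u^3+51u^2−272u+960 = (−(1/18)u+4/9)(−18u^3+72u^2−342u+2160) + (0)
Last nonzero remainder: −18u^3+72u^2−342u+2160. Dividing through by −18 gives the monic gcd u^3−4u^2+19u−120.

u^3−4u^2+19u−120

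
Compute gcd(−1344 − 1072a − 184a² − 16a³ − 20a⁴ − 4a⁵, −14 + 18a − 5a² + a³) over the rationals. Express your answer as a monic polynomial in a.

By polynomial division,
  −4a⁵ − 20a⁴ − 16a³ − 184a² − 1072a − 1344 = (−4a² − 40a − 144)(a³ − 5a² + 18a − 14) + (−240a² + 960a − 3360)
  a³ − 5a² + 18a − 14 = (−(1/240)a + 1/240)(−240a² + 960a − 3360) + (0)
Last nonzero remainder: −240a² + 960a − 3360. Dividing through by −240 gives the monic gcd a² − 4a + 14.

14 − 4a + a²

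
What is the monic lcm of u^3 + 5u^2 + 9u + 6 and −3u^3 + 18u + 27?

Euclidean algorithm in ℚ[u]:
  u^3 + 5u^2 + 9u + 6 = (−1/3)(−3u^3 + 18u + 27) + (5u^2 + 15u + 15)
  −3u^3 + 18u + 27 = (−(3/5)u + 9/5)(5u^2 + 15u + 15) + (0)
Last nonzero remainder: 5u^2 + 15u + 15. Dividing through by 5 gives the monic gcd u^2 + 3u + 3.
Then lcm(f, g) = f·g / gcd(f, g); expanding and making the result monic gives the answer.

u^4 + 2u^3 − 6u^2 − 21u − 18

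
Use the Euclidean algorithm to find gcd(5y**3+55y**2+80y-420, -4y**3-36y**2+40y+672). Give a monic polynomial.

y**2+13y+42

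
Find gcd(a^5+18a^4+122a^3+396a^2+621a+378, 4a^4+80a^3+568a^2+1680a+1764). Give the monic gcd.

Euclidean algorithm in ℚ[a]:
  a^5+18a^4+122a^3+396a^2+621a+378 = ((1/4)a-1/2)(4a^4+80a^3+568a^2+1680a+1764) + (20a^3+260a^2+1020a+1260)
  4a^4+80a^3+568a^2+1680a+1764 = ((1/5)a+7/5)(20a^3+260a^2+1020a+1260) + (0)
Last nonzero remainder: 20a^3+260a^2+1020a+1260. Dividing through by 20 gives the monic gcd a^3+13a^2+51a+63.

a^3+13a^2+51a+63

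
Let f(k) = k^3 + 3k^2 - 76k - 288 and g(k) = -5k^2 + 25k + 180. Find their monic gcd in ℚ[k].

k^2 - 5k - 36

Apply the Euclidean algorithm:
  k^3 + 3k^2 - 76k - 288 = (-(1/5)k - 8/5)(-5k^2 + 25k + 180) + (0)
Last nonzero remainder: -5k^2 + 25k + 180. Dividing through by -5 gives the monic gcd k^2 - 5k - 36.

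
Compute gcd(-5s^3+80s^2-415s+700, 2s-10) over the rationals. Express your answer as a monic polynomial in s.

By polynomial division,
  -5s^3+80s^2-415s+700 = (-(5/2)s^2+(55/2)s-70)(2s-10) + (0)
Last nonzero remainder: 2s-10. Dividing through by 2 gives the monic gcd s-5.

s-5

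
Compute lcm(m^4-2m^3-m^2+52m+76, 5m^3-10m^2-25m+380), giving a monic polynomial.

m^5+2m^4-9m^3+48m^2+284m+304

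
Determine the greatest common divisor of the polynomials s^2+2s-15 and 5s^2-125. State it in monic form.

Euclidean algorithm in ℚ[s]:
  s^2+2s-15 = (1/5)(5s^2-125) + (2s+10)
  5s^2-125 = ((5/2)s-25/2)(2s+10) + (0)
Last nonzero remainder: 2s+10. Dividing through by 2 gives the monic gcd s+5.

s+5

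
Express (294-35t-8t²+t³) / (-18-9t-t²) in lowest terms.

(-49+14t-t²)/(3+t)

Euclidean algorithm in ℚ[t]:
  t³-8t²-35t+294 = (-t+17)(-t²-9t-18) + (100t+600)
  -t²-9t-18 = (-(1/100)t-3/100)(100t+600) + (0)
Last nonzero remainder: 100t+600. Dividing through by 100 gives the monic gcd t+6.
Cancel t+6 from numerator and denominator to get the reduced form.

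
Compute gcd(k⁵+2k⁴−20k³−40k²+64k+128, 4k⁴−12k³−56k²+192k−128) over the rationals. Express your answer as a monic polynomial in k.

By polynomial division,
  k⁵+2k⁴−20k³−40k²+64k+128 = ((1/4)k+5/4)(4k⁴−12k³−56k²+192k−128) + (9k³−18k²−144k+288)
  4k⁴−12k³−56k²+192k−128 = ((4/9)k−4/9)(9k³−18k²−144k+288) + (0)
Last nonzero remainder: 9k³−18k²−144k+288. Dividing through by 9 gives the monic gcd k³−2k²−16k+32.

k³−2k²−16k+32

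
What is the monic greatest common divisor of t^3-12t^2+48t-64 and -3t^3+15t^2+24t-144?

Repeated division with remainder:
  t^3-12t^2+48t-64 = (-1/3)(-3t^3+15t^2+24t-144) + (-7t^2+56t-112)
  -3t^3+15t^2+24t-144 = ((3/7)t+9/7)(-7t^2+56t-112) + (0)
Last nonzero remainder: -7t^2+56t-112. Dividing through by -7 gives the monic gcd t^2-8t+16.

t^2-8t+16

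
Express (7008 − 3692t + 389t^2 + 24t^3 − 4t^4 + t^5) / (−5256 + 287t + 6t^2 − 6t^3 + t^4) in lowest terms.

Apply the Euclidean algorithm:
  t^5 − 4t^4 + 24t^3 + 389t^2 − 3692t + 7008 = (t + 2)(t^4 − 6t^3 + 6t^2 + 287t − 5256) + (30t^3 + 90t^2 + 990t + 17520)
  t^4 − 6t^3 + 6t^2 + 287t − 5256 = ((1/30)t − 3/10)(30t^3 + 90t^2 + 990t + 17520) + (0)
Last nonzero remainder: 30t^3 + 90t^2 + 990t + 17520. Dividing through by 30 gives the monic gcd t^3 + 3t^2 + 33t + 584.
Cancel t^3 + 3t^2 + 33t + 584 from numerator and denominator to get the reduced form.

(12 − 7t + t^2)/(−9 + t)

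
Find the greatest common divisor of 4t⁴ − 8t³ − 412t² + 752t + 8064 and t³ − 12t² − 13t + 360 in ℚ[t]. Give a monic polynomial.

By polynomial division,
  4t⁴ − 8t³ − 412t² + 752t + 8064 = (4t + 40)(t³ − 12t² − 13t + 360) + (120t² − 168t − 6336)
  t³ − 12t² − 13t + 360 = ((1/120)t − 53/600)(120t² − 168t − 6336) + ((624/25)t − 4992/25)
  120t² − 168t − 6336 = ((125/26)t + 825/26)((624/25)t − 4992/25) + (0)
Last nonzero remainder: (624/25)t − 4992/25. Dividing through by 624/25 gives the monic gcd t − 8.

t − 8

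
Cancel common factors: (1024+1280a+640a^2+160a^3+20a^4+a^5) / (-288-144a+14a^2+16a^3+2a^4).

(64+48a+12a^2+a^3)/(-18+2a^2)

Apply the Euclidean algorithm:
  a^5+20a^4+160a^3+640a^2+1280a+1024 = ((1/2)a+6)(2a^4+16a^3+14a^2-144a-288) + (57a^3+628a^2+2288a+2752)
  2a^4+16a^3+14a^2-144a-288 = ((2/57)a-344/3249)(57a^3+628a^2+2288a+2752) + ((686/3249)a^2+(5488/3249)a+10976/3249)
  57a^3+628a^2+2288a+2752 = ((185193/686)a+279414/343)((686/3249)a^2+(5488/3249)a+10976/3249) + (0)
Last nonzero remainder: (686/3249)a^2+(5488/3249)a+10976/3249. Dividing through by 686/3249 gives the monic gcd a^2+8a+16.
Cancel a^2+8a+16 from numerator and denominator to get the reduced form.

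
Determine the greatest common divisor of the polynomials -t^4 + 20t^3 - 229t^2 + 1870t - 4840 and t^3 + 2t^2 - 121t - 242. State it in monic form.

Apply the Euclidean algorithm:
  -t^4 + 20t^3 - 229t^2 + 1870t - 4840 = (-t + 22)(t^3 + 2t^2 - 121t - 242) + (-394t^2 + 4290t + 484)
  t^3 + 2t^2 - 121t - 242 = (-(1/394)t - 2539/77618)(-394t^2 + 4290t + 484) + ((797940/38809)t - 8777340/38809)
  -394t^2 + 4290t + 484 = (-(7645373/398970)t - 38809/18135)((797940/38809)t - 8777340/38809) + (0)
Last nonzero remainder: (797940/38809)t - 8777340/38809. Dividing through by 797940/38809 gives the monic gcd t - 11.

t - 11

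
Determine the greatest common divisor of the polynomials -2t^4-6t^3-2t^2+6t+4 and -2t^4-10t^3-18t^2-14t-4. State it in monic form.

Euclidean algorithm in ℚ[t]:
  -2t^4-6t^3-2t^2+6t+4 = (-2t^4-10t^3-18t^2-14t-4) + (4t^3+16t^2+20t+8)
  -2t^4-10t^3-18t^2-14t-4 = (-(1/2)t-1/2)(4t^3+16t^2+20t+8) + (0)
Last nonzero remainder: 4t^3+16t^2+20t+8. Dividing through by 4 gives the monic gcd t^3+4t^2+5t+2.

t^3+4t^2+5t+2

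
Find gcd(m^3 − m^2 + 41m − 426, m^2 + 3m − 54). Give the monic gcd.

Apply the Euclidean algorithm:
  m^3 − m^2 + 41m − 426 = (m − 4)(m^2 + 3m − 54) + (107m − 642)
  m^2 + 3m − 54 = ((1/107)m + 9/107)(107m − 642) + (0)
Last nonzero remainder: 107m − 642. Dividing through by 107 gives the monic gcd m − 6.

m − 6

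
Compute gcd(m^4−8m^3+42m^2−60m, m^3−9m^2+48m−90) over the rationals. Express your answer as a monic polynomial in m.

m^2−6m+30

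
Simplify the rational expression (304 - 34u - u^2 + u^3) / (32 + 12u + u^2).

(38 - 9u + u^2)/(4 + u)

Euclidean algorithm in ℚ[u]:
  u^3 - u^2 - 34u + 304 = (u - 13)(u^2 + 12u + 32) + (90u + 720)
  u^2 + 12u + 32 = ((1/90)u + 2/45)(90u + 720) + (0)
Last nonzero remainder: 90u + 720. Dividing through by 90 gives the monic gcd u + 8.
Cancel u + 8 from numerator and denominator to get the reduced form.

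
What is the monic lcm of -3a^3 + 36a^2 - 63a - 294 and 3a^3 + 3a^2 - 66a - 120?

By polynomial division,
  -3a^3 + 36a^2 - 63a - 294 = (-1)(3a^3 + 3a^2 - 66a - 120) + (39a^2 - 129a - 414)
  3a^3 + 3a^2 - 66a - 120 = ((1/13)a + 56/169)(39a^2 - 129a - 414) + ((1452/169)a + 2904/169)
  39a^2 - 129a - 414 = ((2197/484)a - 11661/484)((1452/169)a + 2904/169) + (0)
Last nonzero remainder: (1452/169)a + 2904/169. Dividing through by 1452/169 gives the monic gcd a + 2.
Then lcm(f, g) = f·g / gcd(f, g); expanding and making the result monic gives the answer.

a^5 - 13a^4 + 13a^3 + 317a^2 - 518a - 1960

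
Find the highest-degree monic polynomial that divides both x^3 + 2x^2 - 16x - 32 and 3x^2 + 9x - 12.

x + 4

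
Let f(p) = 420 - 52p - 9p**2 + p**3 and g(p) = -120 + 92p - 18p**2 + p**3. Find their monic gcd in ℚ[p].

Repeated division with remainder:
  p**3 - 9p**2 - 52p + 420 = (p**3 - 18p**2 + 92p - 120) + (9p**2 - 144p + 540)
  p**3 - 18p**2 + 92p - 120 = ((1/9)p - 2/9)(9p**2 - 144p + 540) + (0)
Last nonzero remainder: 9p**2 - 144p + 540. Dividing through by 9 gives the monic gcd p**2 - 16p + 60.

60 - 16p + p**2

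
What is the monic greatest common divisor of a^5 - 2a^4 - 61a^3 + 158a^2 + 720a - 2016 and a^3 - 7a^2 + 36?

a^2 - 9a + 18

Apply the Euclidean algorithm:
  a^5 - 2a^4 - 61a^3 + 158a^2 + 720a - 2016 = (a^2 + 5a - 26)(a^3 - 7a^2 + 36) + (-60a^2 + 540a - 1080)
  a^3 - 7a^2 + 36 = (-(1/60)a - 1/30)(-60a^2 + 540a - 1080) + (0)
Last nonzero remainder: -60a^2 + 540a - 1080. Dividing through by -60 gives the monic gcd a^2 - 9a + 18.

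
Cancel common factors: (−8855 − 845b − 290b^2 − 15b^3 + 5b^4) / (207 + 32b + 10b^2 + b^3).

(−385 − 20b + 5b^2)/(9 + b)

Apply the Euclidean algorithm:
  5b^4 − 15b^3 − 290b^2 − 845b − 8855 = (5b − 65)(b^3 + 10b^2 + 32b + 207) + (200b^2 + 200b + 4600)
  b^3 + 10b^2 + 32b + 207 = ((1/200)b + 9/200)(200b^2 + 200b + 4600) + (0)
Last nonzero remainder: 200b^2 + 200b + 4600. Dividing through by 200 gives the monic gcd b^2 + b + 23.
Cancel b^2 + b + 23 from numerator and denominator to get the reduced form.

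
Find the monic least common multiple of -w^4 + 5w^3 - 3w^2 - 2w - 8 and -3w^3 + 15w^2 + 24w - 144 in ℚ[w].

w^6 - 6w^5 - 4w^4 + 59w^3 - 30w^2 - 32w - 96

Repeated division with remainder:
  -w^4 + 5w^3 - 3w^2 - 2w - 8 = ((1/3)w)(-3w^3 + 15w^2 + 24w - 144) + (-11w^2 + 46w - 8)
  -3w^3 + 15w^2 + 24w - 144 = ((3/11)w - 27/121)(-11w^2 + 46w - 8) + ((4410/121)w - 17640/121)
  -11w^2 + 46w - 8 = (-(1331/4410)w + 121/2205)((4410/121)w - 17640/121) + (0)
Last nonzero remainder: (4410/121)w - 17640/121. Dividing through by 4410/121 gives the monic gcd w - 4.
Then lcm(f, g) = f·g / gcd(f, g); expanding and making the result monic gives the answer.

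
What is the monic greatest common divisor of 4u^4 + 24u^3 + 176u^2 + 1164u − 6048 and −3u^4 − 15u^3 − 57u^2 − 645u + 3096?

u^2 + 5u − 24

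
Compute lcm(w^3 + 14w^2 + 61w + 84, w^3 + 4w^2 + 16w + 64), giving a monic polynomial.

w^5 + 14w^4 + 77w^3 + 308w^2 + 976w + 1344

Euclidean algorithm in ℚ[w]:
  w^3 + 14w^2 + 61w + 84 = (w^3 + 4w^2 + 16w + 64) + (10w^2 + 45w + 20)
  w^3 + 4w^2 + 16w + 64 = ((1/10)w − 1/20)(10w^2 + 45w + 20) + ((65/4)w + 65)
  10w^2 + 45w + 20 = ((8/13)w + 4/13)((65/4)w + 65) + (0)
Last nonzero remainder: (65/4)w + 65. Dividing through by 65/4 gives the monic gcd w + 4.
Then lcm(f, g) = f·g / gcd(f, g); expanding and making the result monic gives the answer.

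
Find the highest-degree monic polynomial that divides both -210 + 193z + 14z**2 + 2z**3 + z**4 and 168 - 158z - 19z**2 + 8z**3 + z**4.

-6 + 5z + z**2

By polynomial division,
  z**4 + 2z**3 + 14z**2 + 193z - 210 = (z**4 + 8z**3 - 19z**2 - 158z + 168) + (-6z**3 + 33z**2 + 351z - 378)
  z**4 + 8z**3 - 19z**2 - 158z + 168 = (-(1/6)z - 9/4)(-6z**3 + 33z**2 + 351z - 378) + ((455/4)z**2 + (2275/4)z - 1365/2)
  -6z**3 + 33z**2 + 351z - 378 = (-(24/455)z + 36/65)((455/4)z**2 + (2275/4)z - 1365/2) + (0)
Last nonzero remainder: (455/4)z**2 + (2275/4)z - 1365/2. Dividing through by 455/4 gives the monic gcd z**2 + 5z - 6.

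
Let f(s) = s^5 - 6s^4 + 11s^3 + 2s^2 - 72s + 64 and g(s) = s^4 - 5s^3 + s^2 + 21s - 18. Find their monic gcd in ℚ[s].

s^2 + s - 2

Euclidean algorithm in ℚ[s]:
  s^5 - 6s^4 + 11s^3 + 2s^2 - 72s + 64 = (s - 1)(s^4 - 5s^3 + s^2 + 21s - 18) + (5s^3 - 18s^2 - 33s + 46)
  s^4 - 5s^3 + s^2 + 21s - 18 = ((1/5)s - 7/25)(5s^3 - 18s^2 - 33s + 46) + ((64/25)s^2 + (64/25)s - 128/25)
  5s^3 - 18s^2 - 33s + 46 = ((125/64)s - 575/64)((64/25)s^2 + (64/25)s - 128/25) + (0)
Last nonzero remainder: (64/25)s^2 + (64/25)s - 128/25. Dividing through by 64/25 gives the monic gcd s^2 + s - 2.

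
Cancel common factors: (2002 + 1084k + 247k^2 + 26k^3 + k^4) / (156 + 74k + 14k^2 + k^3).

By polynomial division,
  k^4 + 26k^3 + 247k^2 + 1084k + 2002 = (k + 12)(k^3 + 14k^2 + 74k + 156) + (5k^2 + 40k + 130)
  k^3 + 14k^2 + 74k + 156 = ((1/5)k + 6/5)(5k^2 + 40k + 130) + (0)
Last nonzero remainder: 5k^2 + 40k + 130. Dividing through by 5 gives the monic gcd k^2 + 8k + 26.
Cancel k^2 + 8k + 26 from numerator and denominator to get the reduced form.

(77 + 18k + k^2)/(6 + k)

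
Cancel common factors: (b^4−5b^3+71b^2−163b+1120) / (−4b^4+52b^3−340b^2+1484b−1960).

(−b^2+b−32)/(4b^2−36b+56)

Euclidean algorithm in ℚ[b]:
  b^4−5b^3+71b^2−163b+1120 = (−1/4)(−4b^4+52b^3−340b^2+1484b−1960) + (8b^3−14b^2+208b+630)
  −4b^4+52b^3−340b^2+1484b−1960 = (−(1/2)b+45/8)(8b^3−14b^2+208b+630) + (−(629/4)b^2+629b−22015/4)
  8b^3−14b^2+208b+630 = (−(32/629)b−72/629)(−(629/4)b^2+629b−22015/4) + (0)
Last nonzero remainder: −(629/4)b^2+629b−22015/4. Dividing through by −629/4 gives the monic gcd b^2−4b+35.
Cancel b^2−4b+35 from numerator and denominator to get the reduced form.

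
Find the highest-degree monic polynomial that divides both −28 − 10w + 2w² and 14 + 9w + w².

Euclidean algorithm in ℚ[w]:
  2w² − 10w − 28 = (2)(w² + 9w + 14) + (−28w − 56)
  w² + 9w + 14 = (−(1/28)w − 1/4)(−28w − 56) + (0)
Last nonzero remainder: −28w − 56. Dividing through by −28 gives the monic gcd w + 2.

2 + w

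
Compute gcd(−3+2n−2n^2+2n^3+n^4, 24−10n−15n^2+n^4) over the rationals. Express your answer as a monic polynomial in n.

Repeated division with remainder:
  n^4+2n^3−2n^2+2n−3 = (n^4−15n^2−10n+24) + (2n^3+13n^2+12n−27)
  n^4−15n^2−10n+24 = ((1/2)n−13/4)(2n^3+13n^2+12n−27) + ((85/4)n^2+(85/2)n−255/4)
  2n^3+13n^2+12n−27 = ((8/85)n+36/85)((85/4)n^2+(85/2)n−255/4) + (0)
Last nonzero remainder: (85/4)n^2+(85/2)n−255/4. Dividing through by 85/4 gives the monic gcd n^2+2n−3.

−3+2n+n^2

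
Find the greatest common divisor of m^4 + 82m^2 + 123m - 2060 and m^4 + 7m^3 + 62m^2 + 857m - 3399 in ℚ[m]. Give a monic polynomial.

m^2 - m + 103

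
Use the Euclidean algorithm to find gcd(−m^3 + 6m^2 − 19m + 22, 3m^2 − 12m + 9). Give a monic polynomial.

By polynomial division,
  −m^3 + 6m^2 − 19m + 22 = (−(1/3)m + 2/3)(3m^2 − 12m + 9) + (−8m + 16)
  3m^2 − 12m + 9 = (−(3/8)m + 3/4)(−8m + 16) + (−3)
  −8m + 16 = ((8/3)m − 16/3)(−3) + (0)
The last nonzero remainder is the constant −3, so the polynomials are coprime and gcd = 1.

1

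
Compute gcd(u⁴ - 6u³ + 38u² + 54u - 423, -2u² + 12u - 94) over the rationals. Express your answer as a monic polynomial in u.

u² - 6u + 47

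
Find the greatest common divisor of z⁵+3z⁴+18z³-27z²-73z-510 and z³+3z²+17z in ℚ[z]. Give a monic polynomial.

Euclidean algorithm in ℚ[z]:
  z⁵+3z⁴+18z³-27z²-73z-510 = (z²+1)(z³+3z²+17z) + (-30z²-90z-510)
  z³+3z²+17z = (-(1/30)z)(-30z²-90z-510) + (0)
Last nonzero remainder: -30z²-90z-510. Dividing through by -30 gives the monic gcd z²+3z+17.

z²+3z+17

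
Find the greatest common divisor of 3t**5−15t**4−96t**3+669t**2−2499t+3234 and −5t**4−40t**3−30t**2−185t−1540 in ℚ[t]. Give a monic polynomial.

By polynomial division,
  3t**5−15t**4−96t**3+669t**2−2499t+3234 = (−(3/5)t+39/5)(−5t**4−40t**3−30t**2−185t−1540) + (198t**3+792t**2−1980t+15246)
  −5t**4−40t**3−30t**2−185t−1540 = (−(5/198)t−10/99)(198t**3+792t**2−1980t+15246) + (0)
Last nonzero remainder: 198t**3+792t**2−1980t+15246. Dividing through by 198 gives the monic gcd t**3+4t**2−10t+77.

t**3+4t**2−10t+77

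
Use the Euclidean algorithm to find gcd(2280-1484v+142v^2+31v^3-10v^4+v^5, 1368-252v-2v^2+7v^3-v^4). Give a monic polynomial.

Apply the Euclidean algorithm:
  v^5-10v^4+31v^3+142v^2-1484v+2280 = (-v+3)(-v^4+7v^3-2v^2-252v+1368) + (8v^3-104v^2+640v-1824)
  -v^4+7v^3-2v^2-252v+1368 = (-(1/8)v-3/4)(8v^3-104v^2+640v-1824) + (0)
Last nonzero remainder: 8v^3-104v^2+640v-1824. Dividing through by 8 gives the monic gcd v^3-13v^2+80v-228.

-228+80v-13v^2+v^3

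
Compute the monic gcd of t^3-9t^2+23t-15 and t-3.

t-3

Euclidean algorithm in ℚ[t]:
  t^3-9t^2+23t-15 = (t^2-6t+5)(t-3) + (0)
The last nonzero remainder t-3 is already monic.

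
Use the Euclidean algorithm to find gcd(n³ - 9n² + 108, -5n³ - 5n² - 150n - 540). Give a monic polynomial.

n + 3

Apply the Euclidean algorithm:
  n³ - 9n² + 108 = (-1/5)(-5n³ - 5n² - 150n - 540) + (-10n² - 30n)
  -5n³ - 5n² - 150n - 540 = ((1/2)n - 1)(-10n² - 30n) + (-180n - 540)
  -10n² - 30n = ((1/18)n)(-180n - 540) + (0)
Last nonzero remainder: -180n - 540. Dividing through by -180 gives the monic gcd n + 3.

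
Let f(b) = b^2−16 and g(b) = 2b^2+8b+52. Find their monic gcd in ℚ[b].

Apply the Euclidean algorithm:
  b^2−16 = (1/2)(2b^2+8b+52) + (−4b−42)
  2b^2+8b+52 = (−(1/2)b+13/4)(−4b−42) + (377/2)
  −4b−42 = (−(8/377)b−84/377)(377/2) + (0)
The last nonzero remainder is the constant 377/2, so the polynomials are coprime and gcd = 1.

1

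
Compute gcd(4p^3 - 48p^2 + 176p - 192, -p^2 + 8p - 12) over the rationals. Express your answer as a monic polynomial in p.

Apply the Euclidean algorithm:
  4p^3 - 48p^2 + 176p - 192 = (-4p + 16)(-p^2 + 8p - 12) + (0)
Last nonzero remainder: -p^2 + 8p - 12. Dividing through by -1 gives the monic gcd p^2 - 8p + 12.

p^2 - 8p + 12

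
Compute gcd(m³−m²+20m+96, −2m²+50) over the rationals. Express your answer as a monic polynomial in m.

By polynomial division,
  m³−m²+20m+96 = (−(1/2)m+1/2)(−2m²+50) + (45m+71)
  −2m²+50 = (−(2/45)m+142/2025)(45m+71) + (91168/2025)
  45m+71 = ((91125/91168)m+143775/91168)(91168/2025) + (0)
The last nonzero remainder is the constant 91168/2025, so the polynomials are coprime and gcd = 1.

1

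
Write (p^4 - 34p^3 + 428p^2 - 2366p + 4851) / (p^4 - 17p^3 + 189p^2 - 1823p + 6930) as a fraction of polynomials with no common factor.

(p^2 - 18p + 77)/(p^2 - p + 110)

By polynomial division,
  p^4 - 34p^3 + 428p^2 - 2366p + 4851 = (p^4 - 17p^3 + 189p^2 - 1823p + 6930) + (-17p^3 + 239p^2 - 543p - 2079)
  p^4 - 17p^3 + 189p^2 - 1823p + 6930 = (-(1/17)p + 50/289)(-17p^3 + 239p^2 - 543p - 2079) + ((33440/289)p^2 - (535040/289)p + 2106720/289)
  -17p^3 + 239p^2 - 543p - 2079 = (-(4913/33440)p - 867/3040)((33440/289)p^2 - (535040/289)p + 2106720/289) + (0)
Last nonzero remainder: (33440/289)p^2 - (535040/289)p + 2106720/289. Dividing through by 33440/289 gives the monic gcd p^2 - 16p + 63.
Cancel p^2 - 16p + 63 from numerator and denominator to get the reduced form.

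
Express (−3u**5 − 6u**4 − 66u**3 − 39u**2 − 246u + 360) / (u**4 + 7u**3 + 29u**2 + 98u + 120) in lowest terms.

Euclidean algorithm in ℚ[u]:
  −3u**5 − 6u**4 − 66u**3 − 39u**2 − 246u + 360 = (−3u + 15)(u**4 + 7u**3 + 29u**2 + 98u + 120) + (−84u**3 − 180u**2 − 1356u − 1440)
  u**4 + 7u**3 + 29u**2 + 98u + 120 = (−(1/84)u − 17/294)(−84u**3 − 180u**2 − 1356u − 1440) + ((120/49)u**2 + (120/49)u + 1800/49)
  −84u**3 − 180u**2 − 1356u − 1440 = (−(343/10)u − 196/5)((120/49)u**2 + (120/49)u + 1800/49) + (0)
Last nonzero remainder: (120/49)u**2 + (120/49)u + 1800/49. Dividing through by 120/49 gives the monic gcd u**2 + u + 15.
Cancel u**2 + u + 15 from numerator and denominator to get the reduced form.

(−3u**3 − 3u**2 − 18u + 24)/(u**2 + 6u + 8)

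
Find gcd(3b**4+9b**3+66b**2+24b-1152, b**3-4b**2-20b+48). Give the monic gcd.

b+4

Euclidean algorithm in ℚ[b]:
  3b**4+9b**3+66b**2+24b-1152 = (3b+21)(b**3-4b**2-20b+48) + (210b**2+300b-2160)
  b**3-4b**2-20b+48 = ((1/210)b-19/735)(210b**2+300b-2160) + (-(96/49)b-384/49)
  210b**2+300b-2160 = (-(1715/16)b+2205/8)(-(96/49)b-384/49) + (0)
Last nonzero remainder: -(96/49)b-384/49. Dividing through by -96/49 gives the monic gcd b+4.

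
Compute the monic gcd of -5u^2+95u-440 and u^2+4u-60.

Apply the Euclidean algorithm:
  -5u^2+95u-440 = (-5)(u^2+4u-60) + (115u-740)
  u^2+4u-60 = ((1/115)u+48/529)(115u-740) + (3780/529)
  115u-740 = ((12167/756)u-19573/189)(3780/529) + (0)
The last nonzero remainder is the constant 3780/529, so the polynomials are coprime and gcd = 1.

1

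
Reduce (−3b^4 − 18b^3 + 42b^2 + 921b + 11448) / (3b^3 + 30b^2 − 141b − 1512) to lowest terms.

(−b^3 + 3b^2 − 13b + 424)/(b^2 + b − 56)

Apply the Euclidean algorithm:
  −3b^4 − 18b^3 + 42b^2 + 921b + 11448 = (−b + 4)(3b^3 + 30b^2 − 141b − 1512) + (−219b^2 − 27b + 17496)
  3b^3 + 30b^2 − 141b − 1512 = (−(1/73)b − 721/5329)(−219b^2 − 27b + 17496) + ((506352/5329)b + 4557168/5329)
  −219b^2 − 27b + 17496 = (−(389017/168784)b + 431649/21098)((506352/5329)b + 4557168/5329) + (0)
Last nonzero remainder: (506352/5329)b + 4557168/5329. Dividing through by 506352/5329 gives the monic gcd b + 9.
Cancel b + 9 from numerator and denominator to get the reduced form.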